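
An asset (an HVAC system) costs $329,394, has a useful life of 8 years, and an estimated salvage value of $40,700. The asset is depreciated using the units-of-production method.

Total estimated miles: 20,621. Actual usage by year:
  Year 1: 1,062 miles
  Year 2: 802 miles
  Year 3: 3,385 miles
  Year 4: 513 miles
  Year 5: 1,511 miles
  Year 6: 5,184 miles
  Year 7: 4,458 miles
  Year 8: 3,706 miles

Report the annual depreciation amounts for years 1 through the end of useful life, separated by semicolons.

$14,868; $11,228; $47,390; $7,182; $21,154; $72,576; $62,412; $51,884

Depreciable base = $329,394 − $40,700 = $288,694.
Rate = $288,694 / 20,621 miles = $14 per mile.
Year 1: 1,062 × $14 = $14,868. Book value $314,526.
Year 2: 802 × $14 = $11,228. Book value $303,298.
Year 3: 3,385 × $14 = $47,390. Book value $255,908.
Year 4: 513 × $14 = $7,182. Book value $248,726.
Year 5: 1,511 × $14 = $21,154. Book value $227,572.
Year 6: 5,184 × $14 = $72,576. Book value $154,996.
Year 7: 4,458 × $14 = $62,412. Book value $92,584.
Year 8: 3,706 × $14 = $51,884. Book value $40,700.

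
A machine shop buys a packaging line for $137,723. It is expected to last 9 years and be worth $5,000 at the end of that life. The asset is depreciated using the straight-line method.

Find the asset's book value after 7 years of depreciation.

$34,494

Depreciable base = $137,723 − $5,000 = $132,723.
Annual expense = $132,723 / 9 = $14,747.
End of year 1: book value $122,976.
End of year 2: book value $108,229.
End of year 3: book value $93,482.
End of year 4: book value $78,735.
End of year 5: book value $63,988.
End of year 6: book value $49,241.
End of year 7: book value $34,494.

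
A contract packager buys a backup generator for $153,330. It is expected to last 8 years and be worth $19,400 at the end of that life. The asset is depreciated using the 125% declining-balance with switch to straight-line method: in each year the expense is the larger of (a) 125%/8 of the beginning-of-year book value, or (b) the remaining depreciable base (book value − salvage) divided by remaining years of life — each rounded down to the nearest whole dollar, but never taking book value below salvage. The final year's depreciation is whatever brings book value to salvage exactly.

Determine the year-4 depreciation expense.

$14,540

Depreciable base = $153,330 − $19,400 = $133,930.
Year 1: DB = ⌊$153,330 × 125%/8⌋ = $23,957; SL = ⌊$133,930/8⌋ = $16,741 → take DB $23,957. Book value $129,373.
Year 2: DB = ⌊$129,373 × 125%/8⌋ = $20,214; SL = ⌊$109,973/7⌋ = $15,710 → take DB $20,214. Book value $109,159.
Year 3: DB = ⌊$109,159 × 125%/8⌋ = $17,056; SL = ⌊$89,759/6⌋ = $14,959 → take DB $17,056. Book value $92,103.
Year 4: DB = ⌊$92,103 × 125%/8⌋ = $14,391; SL = ⌊$72,703/5⌋ = $14,540 → take SL $14,540. Book value $77,563.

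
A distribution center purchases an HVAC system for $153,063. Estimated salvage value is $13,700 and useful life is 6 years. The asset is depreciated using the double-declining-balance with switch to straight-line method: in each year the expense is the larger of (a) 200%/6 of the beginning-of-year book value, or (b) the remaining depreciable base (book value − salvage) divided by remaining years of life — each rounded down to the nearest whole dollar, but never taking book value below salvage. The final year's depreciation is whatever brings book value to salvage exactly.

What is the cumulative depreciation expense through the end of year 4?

$122,828

Depreciable base = $153,063 − $13,700 = $139,363.
Year 1: DB = ⌊$153,063 × 200%/6⌋ = $51,021; SL = ⌊$139,363/6⌋ = $23,227 → take DB $51,021. Book value $102,042.
Year 2: DB = ⌊$102,042 × 200%/6⌋ = $34,014; SL = ⌊$88,342/5⌋ = $17,668 → take DB $34,014. Book value $68,028.
Year 3: DB = ⌊$68,028 × 200%/6⌋ = $22,676; SL = ⌊$54,328/4⌋ = $13,582 → take DB $22,676. Book value $45,352.
Year 4: DB = ⌊$45,352 × 200%/6⌋ = $15,117; SL = ⌊$31,652/3⌋ = $10,550 → take DB $15,117. Book value $30,235.
Accumulated through year 4 = $153,063 − $30,235 = $122,828.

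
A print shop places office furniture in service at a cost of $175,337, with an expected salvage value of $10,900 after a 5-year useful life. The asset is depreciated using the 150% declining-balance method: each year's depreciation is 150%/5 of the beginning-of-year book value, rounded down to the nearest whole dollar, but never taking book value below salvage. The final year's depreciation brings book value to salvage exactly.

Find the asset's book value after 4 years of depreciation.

Depreciable base = $175,337 − $10,900 = $164,437.
Year 1: ⌊$175,337 × 150%/5⌋ = $52,601. Book value $122,736.
Year 2: ⌊$122,736 × 150%/5⌋ = $36,820. Book value $85,916.
Year 3: ⌊$85,916 × 150%/5⌋ = $25,774. Book value $60,142.
Year 4: ⌊$60,142 × 150%/5⌋ = $18,042. Book value $42,100.

$42,100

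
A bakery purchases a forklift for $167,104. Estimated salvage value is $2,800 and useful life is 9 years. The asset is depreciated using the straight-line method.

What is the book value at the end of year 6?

$57,568

Depreciable base = $167,104 − $2,800 = $164,304.
Annual expense = $164,304 / 9 = $18,256.
End of year 1: book value $148,848.
End of year 2: book value $130,592.
End of year 3: book value $112,336.
End of year 4: book value $94,080.
End of year 5: book value $75,824.
End of year 6: book value $57,568.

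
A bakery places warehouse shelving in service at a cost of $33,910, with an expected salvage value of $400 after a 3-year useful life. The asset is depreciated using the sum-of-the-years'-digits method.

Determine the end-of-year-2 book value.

Depreciable base = $33,910 − $400 = $33,510.
Sum of the years' digits = 3+2+1 = 6.
Year 1: $33,510 × 3/6 = $16,755. Book value $17,155.
Year 2: $33,510 × 2/6 = $11,170. Book value $5,985.

$5,985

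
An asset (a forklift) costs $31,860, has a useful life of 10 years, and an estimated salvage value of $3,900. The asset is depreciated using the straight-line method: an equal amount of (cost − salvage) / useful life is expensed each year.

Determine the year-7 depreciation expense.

Depreciable base = $31,860 − $3,900 = $27,960.
Annual expense = $27,960 / 10 = $2,796.

$2,796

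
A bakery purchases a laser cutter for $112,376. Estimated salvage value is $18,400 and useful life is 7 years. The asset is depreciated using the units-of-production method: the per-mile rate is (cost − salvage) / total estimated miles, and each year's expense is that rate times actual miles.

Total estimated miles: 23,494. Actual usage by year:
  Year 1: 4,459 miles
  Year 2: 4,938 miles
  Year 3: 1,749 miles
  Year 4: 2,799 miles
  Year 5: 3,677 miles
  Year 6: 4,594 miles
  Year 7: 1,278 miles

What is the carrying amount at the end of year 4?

$56,596

Depreciable base = $112,376 − $18,400 = $93,976.
Rate = $93,976 / 23,494 miles = $4 per mile.
Year 1: 4,459 × $4 = $17,836. Book value $94,540.
Year 2: 4,938 × $4 = $19,752. Book value $74,788.
Year 3: 1,749 × $4 = $6,996. Book value $67,792.
Year 4: 2,799 × $4 = $11,196. Book value $56,596.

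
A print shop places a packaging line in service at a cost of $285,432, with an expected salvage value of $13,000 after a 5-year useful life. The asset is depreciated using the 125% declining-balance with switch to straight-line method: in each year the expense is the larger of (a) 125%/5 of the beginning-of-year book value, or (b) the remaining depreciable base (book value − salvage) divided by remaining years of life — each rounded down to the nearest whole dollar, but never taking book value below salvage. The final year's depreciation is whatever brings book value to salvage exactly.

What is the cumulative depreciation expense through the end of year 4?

Depreciable base = $285,432 − $13,000 = $272,432.
Year 1: DB = ⌊$285,432 × 125%/5⌋ = $71,358; SL = ⌊$272,432/5⌋ = $54,486 → take DB $71,358. Book value $214,074.
Year 2: DB = ⌊$214,074 × 125%/5⌋ = $53,518; SL = ⌊$201,074/4⌋ = $50,268 → take DB $53,518. Book value $160,556.
Year 3: DB = ⌊$160,556 × 125%/5⌋ = $40,139; SL = ⌊$147,556/3⌋ = $49,185 → take SL $49,185. Book value $111,371.
Year 4: DB = ⌊$111,371 × 125%/5⌋ = $27,842; SL = ⌊$98,371/2⌋ = $49,185 → take SL $49,185. Book value $62,186.
Accumulated through year 4 = $285,432 − $62,186 = $223,246.

$223,246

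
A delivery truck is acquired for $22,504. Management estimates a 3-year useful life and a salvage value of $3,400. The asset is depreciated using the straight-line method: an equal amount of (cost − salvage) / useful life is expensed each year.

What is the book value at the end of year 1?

Depreciable base = $22,504 − $3,400 = $19,104.
Annual expense = $19,104 / 3 = $6,368.
End of year 1: book value $16,136.

$16,136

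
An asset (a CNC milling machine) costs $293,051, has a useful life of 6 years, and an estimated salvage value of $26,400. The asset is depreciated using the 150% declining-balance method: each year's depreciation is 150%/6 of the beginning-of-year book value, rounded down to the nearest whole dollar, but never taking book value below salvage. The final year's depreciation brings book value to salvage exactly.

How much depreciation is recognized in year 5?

$23,181

Depreciable base = $293,051 − $26,400 = $266,651.
Year 1: ⌊$293,051 × 150%/6⌋ = $73,262. Book value $219,789.
Year 2: ⌊$219,789 × 150%/6⌋ = $54,947. Book value $164,842.
Year 3: ⌊$164,842 × 150%/6⌋ = $41,210. Book value $123,632.
Year 4: ⌊$123,632 × 150%/6⌋ = $30,908. Book value $92,724.
Year 5: ⌊$92,724 × 150%/6⌋ = $23,181. Book value $69,543.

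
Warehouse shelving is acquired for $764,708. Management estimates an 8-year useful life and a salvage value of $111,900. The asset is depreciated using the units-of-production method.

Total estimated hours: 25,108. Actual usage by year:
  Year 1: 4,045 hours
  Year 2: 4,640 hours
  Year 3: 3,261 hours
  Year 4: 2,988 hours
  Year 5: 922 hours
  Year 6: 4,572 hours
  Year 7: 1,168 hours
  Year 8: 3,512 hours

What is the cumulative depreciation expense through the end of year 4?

Depreciable base = $764,708 − $111,900 = $652,808.
Rate = $652,808 / 25,108 hours = $26 per hour.
Year 1: 4,045 × $26 = $105,170. Book value $659,538.
Year 2: 4,640 × $26 = $120,640. Book value $538,898.
Year 3: 3,261 × $26 = $84,786. Book value $454,112.
Year 4: 2,988 × $26 = $77,688. Book value $376,424.
Accumulated through year 4 = $764,708 − $376,424 = $388,284.

$388,284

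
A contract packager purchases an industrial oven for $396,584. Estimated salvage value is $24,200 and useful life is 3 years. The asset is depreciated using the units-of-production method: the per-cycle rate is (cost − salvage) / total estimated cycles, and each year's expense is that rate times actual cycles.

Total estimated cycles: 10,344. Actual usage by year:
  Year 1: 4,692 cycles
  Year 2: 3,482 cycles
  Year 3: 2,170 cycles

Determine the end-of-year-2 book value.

$102,320

Depreciable base = $396,584 − $24,200 = $372,384.
Rate = $372,384 / 10,344 cycles = $36 per cycle.
Year 1: 4,692 × $36 = $168,912. Book value $227,672.
Year 2: 3,482 × $36 = $125,352. Book value $102,320.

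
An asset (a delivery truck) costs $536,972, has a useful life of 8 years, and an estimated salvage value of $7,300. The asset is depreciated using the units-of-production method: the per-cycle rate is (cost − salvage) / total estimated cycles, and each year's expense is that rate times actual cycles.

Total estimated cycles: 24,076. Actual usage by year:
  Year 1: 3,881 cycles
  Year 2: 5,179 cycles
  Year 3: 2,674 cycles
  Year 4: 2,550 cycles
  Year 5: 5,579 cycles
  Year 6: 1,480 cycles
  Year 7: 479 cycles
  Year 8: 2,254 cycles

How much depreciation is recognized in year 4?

Depreciable base = $536,972 − $7,300 = $529,672.
Rate = $529,672 / 24,076 cycles = $22 per cycle.
Year 1: 3,881 × $22 = $85,382. Book value $451,590.
Year 2: 5,179 × $22 = $113,938. Book value $337,652.
Year 3: 2,674 × $22 = $58,828. Book value $278,824.
Year 4: 2,550 × $22 = $56,100. Book value $222,724.

$56,100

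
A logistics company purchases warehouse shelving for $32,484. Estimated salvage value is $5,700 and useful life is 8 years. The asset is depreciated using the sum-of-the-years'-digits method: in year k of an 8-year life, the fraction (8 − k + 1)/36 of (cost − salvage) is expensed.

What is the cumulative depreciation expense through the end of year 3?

Depreciable base = $32,484 − $5,700 = $26,784.
Sum of the years' digits = 8+7+6+5+4+3+2+1 = 36.
Year 1: $26,784 × 8/36 = $5,952. Book value $26,532.
Year 2: $26,784 × 7/36 = $5,208. Book value $21,324.
Year 3: $26,784 × 6/36 = $4,464. Book value $16,860.
Accumulated through year 3 = $32,484 − $16,860 = $15,624.

$15,624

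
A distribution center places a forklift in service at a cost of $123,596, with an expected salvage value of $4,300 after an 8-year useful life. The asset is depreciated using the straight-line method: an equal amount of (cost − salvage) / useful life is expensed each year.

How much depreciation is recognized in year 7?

$14,912

Depreciable base = $123,596 − $4,300 = $119,296.
Annual expense = $119,296 / 8 = $14,912.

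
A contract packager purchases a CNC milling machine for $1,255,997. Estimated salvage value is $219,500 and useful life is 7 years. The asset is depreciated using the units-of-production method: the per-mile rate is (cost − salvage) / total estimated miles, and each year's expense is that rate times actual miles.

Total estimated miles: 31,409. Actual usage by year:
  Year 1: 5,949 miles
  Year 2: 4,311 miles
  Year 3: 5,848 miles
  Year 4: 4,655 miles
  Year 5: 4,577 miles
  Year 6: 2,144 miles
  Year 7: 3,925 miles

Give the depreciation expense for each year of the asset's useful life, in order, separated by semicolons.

Depreciable base = $1,255,997 − $219,500 = $1,036,497.
Rate = $1,036,497 / 31,409 miles = $33 per mile.
Year 1: 5,949 × $33 = $196,317. Book value $1,059,680.
Year 2: 4,311 × $33 = $142,263. Book value $917,417.
Year 3: 5,848 × $33 = $192,984. Book value $724,433.
Year 4: 4,655 × $33 = $153,615. Book value $570,818.
Year 5: 4,577 × $33 = $151,041. Book value $419,777.
Year 6: 2,144 × $33 = $70,752. Book value $349,025.
Year 7: 3,925 × $33 = $129,525. Book value $219,500.

$196,317; $142,263; $192,984; $153,615; $151,041; $70,752; $129,525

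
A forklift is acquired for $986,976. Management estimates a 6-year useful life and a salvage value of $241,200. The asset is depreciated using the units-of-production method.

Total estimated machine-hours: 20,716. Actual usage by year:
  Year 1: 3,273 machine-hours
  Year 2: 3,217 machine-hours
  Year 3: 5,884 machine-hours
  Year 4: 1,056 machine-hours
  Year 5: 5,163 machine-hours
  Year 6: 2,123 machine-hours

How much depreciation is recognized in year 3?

$211,824

Depreciable base = $986,976 − $241,200 = $745,776.
Rate = $745,776 / 20,716 machine-hours = $36 per machine-hour.
Year 1: 3,273 × $36 = $117,828. Book value $869,148.
Year 2: 3,217 × $36 = $115,812. Book value $753,336.
Year 3: 5,884 × $36 = $211,824. Book value $541,512.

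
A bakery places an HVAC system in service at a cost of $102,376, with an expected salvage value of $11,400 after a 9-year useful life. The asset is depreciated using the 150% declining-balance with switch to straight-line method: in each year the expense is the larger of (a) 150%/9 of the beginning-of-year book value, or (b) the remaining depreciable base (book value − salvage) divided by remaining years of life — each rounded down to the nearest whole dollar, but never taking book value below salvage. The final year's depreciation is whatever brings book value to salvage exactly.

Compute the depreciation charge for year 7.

Depreciable base = $102,376 − $11,400 = $90,976.
Year 1: DB = ⌊$102,376 × 150%/9⌋ = $17,062; SL = ⌊$90,976/9⌋ = $10,108 → take DB $17,062. Book value $85,314.
Year 2: DB = ⌊$85,314 × 150%/9⌋ = $14,219; SL = ⌊$73,914/8⌋ = $9,239 → take DB $14,219. Book value $71,095.
Year 3: DB = ⌊$71,095 × 150%/9⌋ = $11,849; SL = ⌊$59,695/7⌋ = $8,527 → take DB $11,849. Book value $59,246.
Year 4: DB = ⌊$59,246 × 150%/9⌋ = $9,874; SL = ⌊$47,846/6⌋ = $7,974 → take DB $9,874. Book value $49,372.
Year 5: DB = ⌊$49,372 × 150%/9⌋ = $8,228; SL = ⌊$37,972/5⌋ = $7,594 → take DB $8,228. Book value $41,144.
Year 6: DB = ⌊$41,144 × 150%/9⌋ = $6,857; SL = ⌊$29,744/4⌋ = $7,436 → take SL $7,436. Book value $33,708.
Year 7: DB = ⌊$33,708 × 150%/9⌋ = $5,618; SL = ⌊$22,308/3⌋ = $7,436 → take SL $7,436. Book value $26,272.

$7,436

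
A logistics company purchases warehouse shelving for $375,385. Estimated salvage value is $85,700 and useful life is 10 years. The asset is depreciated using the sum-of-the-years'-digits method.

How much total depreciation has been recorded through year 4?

$179,078

Depreciable base = $375,385 − $85,700 = $289,685.
Sum of the years' digits = 10+9+8+7+6+5+4+3+2+1 = 55.
Year 1: $289,685 × 10/55 = $52,670. Book value $322,715.
Year 2: $289,685 × 9/55 = $47,403. Book value $275,312.
Year 3: $289,685 × 8/55 = $42,136. Book value $233,176.
Year 4: $289,685 × 7/55 = $36,869. Book value $196,307.
Accumulated through year 4 = $375,385 − $196,307 = $179,078.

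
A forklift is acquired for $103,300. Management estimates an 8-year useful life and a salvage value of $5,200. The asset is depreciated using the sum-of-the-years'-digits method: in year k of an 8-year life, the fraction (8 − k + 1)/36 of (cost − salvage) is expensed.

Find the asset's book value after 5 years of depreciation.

$21,550

Depreciable base = $103,300 − $5,200 = $98,100.
Sum of the years' digits = 8+7+6+5+4+3+2+1 = 36.
Year 1: $98,100 × 8/36 = $21,800. Book value $81,500.
Year 2: $98,100 × 7/36 = $19,075. Book value $62,425.
Year 3: $98,100 × 6/36 = $16,350. Book value $46,075.
Year 4: $98,100 × 5/36 = $13,625. Book value $32,450.
Year 5: $98,100 × 4/36 = $10,900. Book value $21,550.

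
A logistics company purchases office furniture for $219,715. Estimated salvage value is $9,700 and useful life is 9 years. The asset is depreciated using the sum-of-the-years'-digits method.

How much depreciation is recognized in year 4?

$28,002

Depreciable base = $219,715 − $9,700 = $210,015.
Sum of the years' digits = 9+8+7+6+5+4+3+2+1 = 45.
Year 1: $210,015 × 9/45 = $42,003. Book value $177,712.
Year 2: $210,015 × 8/45 = $37,336. Book value $140,376.
Year 3: $210,015 × 7/45 = $32,669. Book value $107,707.
Year 4: $210,015 × 6/45 = $28,002. Book value $79,705.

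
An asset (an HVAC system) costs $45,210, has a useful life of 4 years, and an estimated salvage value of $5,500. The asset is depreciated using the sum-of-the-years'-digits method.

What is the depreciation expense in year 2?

Depreciable base = $45,210 − $5,500 = $39,710.
Sum of the years' digits = 4+3+2+1 = 10.
Year 1: $39,710 × 4/10 = $15,884. Book value $29,326.
Year 2: $39,710 × 3/10 = $11,913. Book value $17,413.

$11,913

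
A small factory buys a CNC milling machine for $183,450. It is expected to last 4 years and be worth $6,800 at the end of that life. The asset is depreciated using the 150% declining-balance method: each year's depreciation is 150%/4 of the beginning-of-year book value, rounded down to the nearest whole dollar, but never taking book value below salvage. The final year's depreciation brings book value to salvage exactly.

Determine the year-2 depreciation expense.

Depreciable base = $183,450 − $6,800 = $176,650.
Year 1: ⌊$183,450 × 150%/4⌋ = $68,793. Book value $114,657.
Year 2: ⌊$114,657 × 150%/4⌋ = $42,996. Book value $71,661.

$42,996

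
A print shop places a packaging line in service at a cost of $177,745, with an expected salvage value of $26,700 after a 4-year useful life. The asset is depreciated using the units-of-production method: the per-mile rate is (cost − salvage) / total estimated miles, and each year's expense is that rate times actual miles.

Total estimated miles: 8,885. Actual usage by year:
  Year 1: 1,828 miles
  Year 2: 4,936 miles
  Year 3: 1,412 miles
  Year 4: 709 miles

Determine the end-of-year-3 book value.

$38,753

Depreciable base = $177,745 − $26,700 = $151,045.
Rate = $151,045 / 8,885 miles = $17 per mile.
Year 1: 1,828 × $17 = $31,076. Book value $146,669.
Year 2: 4,936 × $17 = $83,912. Book value $62,757.
Year 3: 1,412 × $17 = $24,004. Book value $38,753.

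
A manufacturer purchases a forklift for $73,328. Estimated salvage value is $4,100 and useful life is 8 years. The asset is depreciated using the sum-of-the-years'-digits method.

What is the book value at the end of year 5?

$15,638

Depreciable base = $73,328 − $4,100 = $69,228.
Sum of the years' digits = 8+7+6+5+4+3+2+1 = 36.
Year 1: $69,228 × 8/36 = $15,384. Book value $57,944.
Year 2: $69,228 × 7/36 = $13,461. Book value $44,483.
Year 3: $69,228 × 6/36 = $11,538. Book value $32,945.
Year 4: $69,228 × 5/36 = $9,615. Book value $23,330.
Year 5: $69,228 × 4/36 = $7,692. Book value $15,638.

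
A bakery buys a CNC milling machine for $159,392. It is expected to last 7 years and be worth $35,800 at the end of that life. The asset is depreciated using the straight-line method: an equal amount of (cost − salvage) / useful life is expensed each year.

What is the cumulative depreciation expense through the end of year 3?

Depreciable base = $159,392 − $35,800 = $123,592.
Annual expense = $123,592 / 7 = $17,656.
End of year 1: book value $141,736.
End of year 2: book value $124,080.
End of year 3: book value $106,424.
Accumulated through year 3 = $159,392 − $106,424 = $52,968.

$52,968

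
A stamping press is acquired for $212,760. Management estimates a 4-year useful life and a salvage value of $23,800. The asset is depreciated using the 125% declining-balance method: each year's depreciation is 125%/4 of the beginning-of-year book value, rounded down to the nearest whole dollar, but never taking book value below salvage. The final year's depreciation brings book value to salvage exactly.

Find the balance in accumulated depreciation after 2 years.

$112,197

Depreciable base = $212,760 − $23,800 = $188,960.
Year 1: ⌊$212,760 × 125%/4⌋ = $66,487. Book value $146,273.
Year 2: ⌊$146,273 × 125%/4⌋ = $45,710. Book value $100,563.
Accumulated through year 2 = $212,760 − $100,563 = $112,197.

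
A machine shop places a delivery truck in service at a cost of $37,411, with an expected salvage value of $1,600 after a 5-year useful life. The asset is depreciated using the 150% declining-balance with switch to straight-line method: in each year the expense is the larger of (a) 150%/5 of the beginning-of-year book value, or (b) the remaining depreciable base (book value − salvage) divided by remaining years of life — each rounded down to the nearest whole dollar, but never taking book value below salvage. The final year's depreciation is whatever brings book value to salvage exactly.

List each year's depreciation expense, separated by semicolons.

$11,223; $7,856; $5,577; $5,577; $5,578

Depreciable base = $37,411 − $1,600 = $35,811.
Year 1: DB = ⌊$37,411 × 150%/5⌋ = $11,223; SL = ⌊$35,811/5⌋ = $7,162 → take DB $11,223. Book value $26,188.
Year 2: DB = ⌊$26,188 × 150%/5⌋ = $7,856; SL = ⌊$24,588/4⌋ = $6,147 → take DB $7,856. Book value $18,332.
Year 3: DB = ⌊$18,332 × 150%/5⌋ = $5,499; SL = ⌊$16,732/3⌋ = $5,577 → take SL $5,577. Book value $12,755.
Year 4: DB = ⌊$12,755 × 150%/5⌋ = $3,826; SL = ⌊$11,155/2⌋ = $5,577 → take SL $5,577. Book value $7,178.
Year 5 (final): $7,178 − $1,600 = $5,578. Book value $1,600.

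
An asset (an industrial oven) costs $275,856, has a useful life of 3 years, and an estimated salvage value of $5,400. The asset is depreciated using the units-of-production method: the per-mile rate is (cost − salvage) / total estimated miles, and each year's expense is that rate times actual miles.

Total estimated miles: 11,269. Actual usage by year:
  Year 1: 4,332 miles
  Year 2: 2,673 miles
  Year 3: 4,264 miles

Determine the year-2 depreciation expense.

$64,152

Depreciable base = $275,856 − $5,400 = $270,456.
Rate = $270,456 / 11,269 miles = $24 per mile.
Year 1: 4,332 × $24 = $103,968. Book value $171,888.
Year 2: 2,673 × $24 = $64,152. Book value $107,736.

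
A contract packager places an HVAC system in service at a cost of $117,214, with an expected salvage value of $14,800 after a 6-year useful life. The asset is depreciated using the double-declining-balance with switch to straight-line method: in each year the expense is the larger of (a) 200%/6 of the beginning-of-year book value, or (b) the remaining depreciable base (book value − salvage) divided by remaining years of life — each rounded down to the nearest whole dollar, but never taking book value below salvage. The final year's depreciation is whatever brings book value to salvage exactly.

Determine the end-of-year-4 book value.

$23,154

Depreciable base = $117,214 − $14,800 = $102,414.
Year 1: DB = ⌊$117,214 × 200%/6⌋ = $39,071; SL = ⌊$102,414/6⌋ = $17,069 → take DB $39,071. Book value $78,143.
Year 2: DB = ⌊$78,143 × 200%/6⌋ = $26,047; SL = ⌊$63,343/5⌋ = $12,668 → take DB $26,047. Book value $52,096.
Year 3: DB = ⌊$52,096 × 200%/6⌋ = $17,365; SL = ⌊$37,296/4⌋ = $9,324 → take DB $17,365. Book value $34,731.
Year 4: DB = ⌊$34,731 × 200%/6⌋ = $11,577; SL = ⌊$19,931/3⌋ = $6,643 → take DB $11,577. Book value $23,154.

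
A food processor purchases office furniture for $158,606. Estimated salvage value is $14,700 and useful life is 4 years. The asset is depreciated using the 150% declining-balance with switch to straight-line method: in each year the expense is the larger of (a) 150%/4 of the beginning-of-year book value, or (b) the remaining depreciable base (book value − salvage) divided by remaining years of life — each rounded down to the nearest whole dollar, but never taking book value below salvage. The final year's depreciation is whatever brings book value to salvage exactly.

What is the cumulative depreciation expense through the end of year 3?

Depreciable base = $158,606 − $14,700 = $143,906.
Year 1: DB = ⌊$158,606 × 150%/4⌋ = $59,477; SL = ⌊$143,906/4⌋ = $35,976 → take DB $59,477. Book value $99,129.
Year 2: DB = ⌊$99,129 × 150%/4⌋ = $37,173; SL = ⌊$84,429/3⌋ = $28,143 → take DB $37,173. Book value $61,956.
Year 3: DB = ⌊$61,956 × 150%/4⌋ = $23,233; SL = ⌊$47,256/2⌋ = $23,628 → take SL $23,628. Book value $38,328.
Accumulated through year 3 = $158,606 − $38,328 = $120,278.

$120,278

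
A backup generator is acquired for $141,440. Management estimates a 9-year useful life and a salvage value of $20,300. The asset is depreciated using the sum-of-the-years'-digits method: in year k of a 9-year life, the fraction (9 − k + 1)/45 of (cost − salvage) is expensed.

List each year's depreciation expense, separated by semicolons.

Depreciable base = $141,440 − $20,300 = $121,140.
Sum of the years' digits = 9+8+7+6+5+4+3+2+1 = 45.
Year 1: $121,140 × 9/45 = $24,228. Book value $117,212.
Year 2: $121,140 × 8/45 = $21,536. Book value $95,676.
Year 3: $121,140 × 7/45 = $18,844. Book value $76,832.
Year 4: $121,140 × 6/45 = $16,152. Book value $60,680.
Year 5: $121,140 × 5/45 = $13,460. Book value $47,220.
Year 6: $121,140 × 4/45 = $10,768. Book value $36,452.
Year 7: $121,140 × 3/45 = $8,076. Book value $28,376.
Year 8: $121,140 × 2/45 = $5,384. Book value $22,992.
Year 9: $121,140 × 1/45 = $2,692. Book value $20,300.

$24,228; $21,536; $18,844; $16,152; $13,460; $10,768; $8,076; $5,384; $2,692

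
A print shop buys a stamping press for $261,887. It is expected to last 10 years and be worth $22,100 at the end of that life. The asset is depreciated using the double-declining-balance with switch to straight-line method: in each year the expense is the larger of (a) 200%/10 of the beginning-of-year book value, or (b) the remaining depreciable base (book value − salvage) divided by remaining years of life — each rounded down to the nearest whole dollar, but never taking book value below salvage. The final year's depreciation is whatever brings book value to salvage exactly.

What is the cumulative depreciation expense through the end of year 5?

Depreciable base = $261,887 − $22,100 = $239,787.
Year 1: DB = ⌊$261,887 × 200%/10⌋ = $52,377; SL = ⌊$239,787/10⌋ = $23,978 → take DB $52,377. Book value $209,510.
Year 2: DB = ⌊$209,510 × 200%/10⌋ = $41,902; SL = ⌊$187,410/9⌋ = $20,823 → take DB $41,902. Book value $167,608.
Year 3: DB = ⌊$167,608 × 200%/10⌋ = $33,521; SL = ⌊$145,508/8⌋ = $18,188 → take DB $33,521. Book value $134,087.
Year 4: DB = ⌊$134,087 × 200%/10⌋ = $26,817; SL = ⌊$111,987/7⌋ = $15,998 → take DB $26,817. Book value $107,270.
Year 5: DB = ⌊$107,270 × 200%/10⌋ = $21,454; SL = ⌊$85,170/6⌋ = $14,195 → take DB $21,454. Book value $85,816.
Accumulated through year 5 = $261,887 − $85,816 = $176,071.

$176,071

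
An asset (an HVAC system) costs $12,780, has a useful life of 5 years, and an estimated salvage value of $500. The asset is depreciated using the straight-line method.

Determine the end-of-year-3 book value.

Depreciable base = $12,780 − $500 = $12,280.
Annual expense = $12,280 / 5 = $2,456.
End of year 1: book value $10,324.
End of year 2: book value $7,868.
End of year 3: book value $5,412.

$5,412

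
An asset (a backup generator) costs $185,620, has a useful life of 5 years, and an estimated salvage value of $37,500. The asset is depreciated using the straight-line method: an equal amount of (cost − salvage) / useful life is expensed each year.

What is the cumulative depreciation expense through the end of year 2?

Depreciable base = $185,620 − $37,500 = $148,120.
Annual expense = $148,120 / 5 = $29,624.
End of year 1: book value $155,996.
End of year 2: book value $126,372.
Accumulated through year 2 = $185,620 − $126,372 = $59,248.

$59,248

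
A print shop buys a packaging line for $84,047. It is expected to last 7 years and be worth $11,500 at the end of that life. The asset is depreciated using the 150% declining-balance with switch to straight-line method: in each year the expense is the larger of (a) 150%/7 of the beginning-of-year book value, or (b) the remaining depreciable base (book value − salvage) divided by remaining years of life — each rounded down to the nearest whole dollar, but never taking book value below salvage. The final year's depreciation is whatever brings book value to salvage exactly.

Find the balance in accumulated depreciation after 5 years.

Depreciable base = $84,047 − $11,500 = $72,547.
Year 1: DB = ⌊$84,047 × 150%/7⌋ = $18,010; SL = ⌊$72,547/7⌋ = $10,363 → take DB $18,010. Book value $66,037.
Year 2: DB = ⌊$66,037 × 150%/7⌋ = $14,150; SL = ⌊$54,537/6⌋ = $9,089 → take DB $14,150. Book value $51,887.
Year 3: DB = ⌊$51,887 × 150%/7⌋ = $11,118; SL = ⌊$40,387/5⌋ = $8,077 → take DB $11,118. Book value $40,769.
Year 4: DB = ⌊$40,769 × 150%/7⌋ = $8,736; SL = ⌊$29,269/4⌋ = $7,317 → take DB $8,736. Book value $32,033.
Year 5: DB = ⌊$32,033 × 150%/7⌋ = $6,864; SL = ⌊$20,533/3⌋ = $6,844 → take DB $6,864. Book value $25,169.
Accumulated through year 5 = $84,047 − $25,169 = $58,878.

$58,878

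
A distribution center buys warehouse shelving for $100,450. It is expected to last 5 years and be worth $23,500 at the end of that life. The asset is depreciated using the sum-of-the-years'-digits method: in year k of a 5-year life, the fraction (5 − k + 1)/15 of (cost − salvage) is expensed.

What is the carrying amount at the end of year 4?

Depreciable base = $100,450 − $23,500 = $76,950.
Sum of the years' digits = 5+4+3+2+1 = 15.
Year 1: $76,950 × 5/15 = $25,650. Book value $74,800.
Year 2: $76,950 × 4/15 = $20,520. Book value $54,280.
Year 3: $76,950 × 3/15 = $15,390. Book value $38,890.
Year 4: $76,950 × 2/15 = $10,260. Book value $28,630.

$28,630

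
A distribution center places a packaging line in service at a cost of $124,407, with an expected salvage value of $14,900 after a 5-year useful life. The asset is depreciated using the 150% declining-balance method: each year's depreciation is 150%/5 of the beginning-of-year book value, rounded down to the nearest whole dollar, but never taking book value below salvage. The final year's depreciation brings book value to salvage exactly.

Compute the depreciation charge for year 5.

Depreciable base = $124,407 − $14,900 = $109,507.
Year 1: ⌊$124,407 × 150%/5⌋ = $37,322. Book value $87,085.
Year 2: ⌊$87,085 × 150%/5⌋ = $26,125. Book value $60,960.
Year 3: ⌊$60,960 × 150%/5⌋ = $18,288. Book value $42,672.
Year 4: ⌊$42,672 × 150%/5⌋ = $12,801. Book value $29,871.
Year 5 (final): $29,871 − $14,900 = $14,971. Book value $14,900.

$14,971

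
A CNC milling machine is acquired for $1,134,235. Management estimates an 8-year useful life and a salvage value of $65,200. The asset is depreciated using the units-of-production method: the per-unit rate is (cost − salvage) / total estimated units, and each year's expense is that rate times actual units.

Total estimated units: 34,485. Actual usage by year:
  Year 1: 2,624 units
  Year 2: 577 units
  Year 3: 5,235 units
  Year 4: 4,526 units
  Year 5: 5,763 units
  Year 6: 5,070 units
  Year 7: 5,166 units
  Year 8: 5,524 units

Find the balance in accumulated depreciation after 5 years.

Depreciable base = $1,134,235 − $65,200 = $1,069,035.
Rate = $1,069,035 / 34,485 units = $31 per unit.
Year 1: 2,624 × $31 = $81,344. Book value $1,052,891.
Year 2: 577 × $31 = $17,887. Book value $1,035,004.
Year 3: 5,235 × $31 = $162,285. Book value $872,719.
Year 4: 4,526 × $31 = $140,306. Book value $732,413.
Year 5: 5,763 × $31 = $178,653. Book value $553,760.
Accumulated through year 5 = $1,134,235 − $553,760 = $580,475.

$580,475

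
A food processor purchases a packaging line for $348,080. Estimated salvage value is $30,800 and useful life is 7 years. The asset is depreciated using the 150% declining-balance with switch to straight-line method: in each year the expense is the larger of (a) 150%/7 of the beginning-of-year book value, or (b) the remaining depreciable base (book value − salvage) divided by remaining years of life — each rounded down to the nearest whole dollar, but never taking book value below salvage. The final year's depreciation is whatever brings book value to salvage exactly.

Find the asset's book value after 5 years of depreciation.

$98,707

Depreciable base = $348,080 − $30,800 = $317,280.
Year 1: DB = ⌊$348,080 × 150%/7⌋ = $74,588; SL = ⌊$317,280/7⌋ = $45,325 → take DB $74,588. Book value $273,492.
Year 2: DB = ⌊$273,492 × 150%/7⌋ = $58,605; SL = ⌊$242,692/6⌋ = $40,448 → take DB $58,605. Book value $214,887.
Year 3: DB = ⌊$214,887 × 150%/7⌋ = $46,047; SL = ⌊$184,087/5⌋ = $36,817 → take DB $46,047. Book value $168,840.
Year 4: DB = ⌊$168,840 × 150%/7⌋ = $36,180; SL = ⌊$138,040/4⌋ = $34,510 → take DB $36,180. Book value $132,660.
Year 5: DB = ⌊$132,660 × 150%/7⌋ = $28,427; SL = ⌊$101,860/3⌋ = $33,953 → take SL $33,953. Book value $98,707.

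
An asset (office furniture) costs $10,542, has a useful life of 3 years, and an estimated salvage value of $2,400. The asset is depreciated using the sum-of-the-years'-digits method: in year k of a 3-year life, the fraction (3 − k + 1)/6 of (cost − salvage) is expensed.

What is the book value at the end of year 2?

$3,757

Depreciable base = $10,542 − $2,400 = $8,142.
Sum of the years' digits = 3+2+1 = 6.
Year 1: $8,142 × 3/6 = $4,071. Book value $6,471.
Year 2: $8,142 × 2/6 = $2,714. Book value $3,757.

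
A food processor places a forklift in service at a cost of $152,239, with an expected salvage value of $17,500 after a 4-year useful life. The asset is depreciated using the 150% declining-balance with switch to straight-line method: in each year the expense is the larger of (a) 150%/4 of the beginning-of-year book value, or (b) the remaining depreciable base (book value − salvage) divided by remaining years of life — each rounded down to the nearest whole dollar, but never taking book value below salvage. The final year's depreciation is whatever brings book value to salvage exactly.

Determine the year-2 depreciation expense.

$35,681

Depreciable base = $152,239 − $17,500 = $134,739.
Year 1: DB = ⌊$152,239 × 150%/4⌋ = $57,089; SL = ⌊$134,739/4⌋ = $33,684 → take DB $57,089. Book value $95,150.
Year 2: DB = ⌊$95,150 × 150%/4⌋ = $35,681; SL = ⌊$77,650/3⌋ = $25,883 → take DB $35,681. Book value $59,469.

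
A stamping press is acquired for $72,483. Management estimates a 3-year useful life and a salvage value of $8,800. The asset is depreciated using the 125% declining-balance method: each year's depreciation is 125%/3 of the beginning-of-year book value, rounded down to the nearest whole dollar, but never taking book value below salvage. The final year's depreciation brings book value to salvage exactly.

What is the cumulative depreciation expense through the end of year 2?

$47,818

Depreciable base = $72,483 − $8,800 = $63,683.
Year 1: ⌊$72,483 × 125%/3⌋ = $30,201. Book value $42,282.
Year 2: ⌊$42,282 × 125%/3⌋ = $17,617. Book value $24,665.
Accumulated through year 2 = $72,483 − $24,665 = $47,818.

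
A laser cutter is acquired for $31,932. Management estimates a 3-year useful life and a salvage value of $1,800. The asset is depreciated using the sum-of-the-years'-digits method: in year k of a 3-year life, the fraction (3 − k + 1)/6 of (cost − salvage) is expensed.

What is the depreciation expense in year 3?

Depreciable base = $31,932 − $1,800 = $30,132.
Sum of the years' digits = 3+2+1 = 6.
Year 1: $30,132 × 3/6 = $15,066. Book value $16,866.
Year 2: $30,132 × 2/6 = $10,044. Book value $6,822.
Year 3: $30,132 × 1/6 = $5,022. Book value $1,800.

$5,022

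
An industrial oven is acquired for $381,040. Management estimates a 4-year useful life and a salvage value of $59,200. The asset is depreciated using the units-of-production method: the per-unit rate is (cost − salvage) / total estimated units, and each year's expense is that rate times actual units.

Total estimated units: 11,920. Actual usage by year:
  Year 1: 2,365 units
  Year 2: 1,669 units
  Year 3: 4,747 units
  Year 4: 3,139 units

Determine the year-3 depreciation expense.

$128,169

Depreciable base = $381,040 − $59,200 = $321,840.
Rate = $321,840 / 11,920 units = $27 per unit.
Year 1: 2,365 × $27 = $63,855. Book value $317,185.
Year 2: 1,669 × $27 = $45,063. Book value $272,122.
Year 3: 4,747 × $27 = $128,169. Book value $143,953.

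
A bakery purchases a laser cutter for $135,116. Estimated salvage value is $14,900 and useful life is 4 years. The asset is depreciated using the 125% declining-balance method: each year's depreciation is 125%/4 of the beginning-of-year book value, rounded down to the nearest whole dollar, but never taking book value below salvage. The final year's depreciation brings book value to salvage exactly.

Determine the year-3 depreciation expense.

Depreciable base = $135,116 − $14,900 = $120,216.
Year 1: ⌊$135,116 × 125%/4⌋ = $42,223. Book value $92,893.
Year 2: ⌊$92,893 × 125%/4⌋ = $29,029. Book value $63,864.
Year 3: ⌊$63,864 × 125%/4⌋ = $19,957. Book value $43,907.

$19,957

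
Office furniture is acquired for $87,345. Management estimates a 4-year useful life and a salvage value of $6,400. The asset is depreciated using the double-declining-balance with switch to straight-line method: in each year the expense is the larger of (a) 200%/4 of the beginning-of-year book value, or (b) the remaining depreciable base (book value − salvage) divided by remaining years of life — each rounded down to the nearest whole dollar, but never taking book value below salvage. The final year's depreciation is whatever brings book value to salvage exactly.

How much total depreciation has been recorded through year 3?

$76,426

Depreciable base = $87,345 − $6,400 = $80,945.
Year 1: DB = ⌊$87,345 × 200%/4⌋ = $43,672; SL = ⌊$80,945/4⌋ = $20,236 → take DB $43,672. Book value $43,673.
Year 2: DB = ⌊$43,673 × 200%/4⌋ = $21,836; SL = ⌊$37,273/3⌋ = $12,424 → take DB $21,836. Book value $21,837.
Year 3: DB = ⌊$21,837 × 200%/4⌋ = $10,918; SL = ⌊$15,437/2⌋ = $7,718 → take DB $10,918. Book value $10,919.
Accumulated through year 3 = $87,345 − $10,919 = $76,426.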